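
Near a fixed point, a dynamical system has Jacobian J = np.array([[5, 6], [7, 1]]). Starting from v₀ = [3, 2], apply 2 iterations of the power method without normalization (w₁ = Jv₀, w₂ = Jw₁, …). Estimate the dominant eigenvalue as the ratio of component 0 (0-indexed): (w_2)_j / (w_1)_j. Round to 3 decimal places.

w1 = Jv₀ = (5·3 + 6·2; 7·3 + 1·2) = (27, 23)
w2 = Jw1 = (5·27 + 6·23; 7·27 + 1·23) = (273, 212)
Ratio at component: 273 / 27 = 10.111

10.111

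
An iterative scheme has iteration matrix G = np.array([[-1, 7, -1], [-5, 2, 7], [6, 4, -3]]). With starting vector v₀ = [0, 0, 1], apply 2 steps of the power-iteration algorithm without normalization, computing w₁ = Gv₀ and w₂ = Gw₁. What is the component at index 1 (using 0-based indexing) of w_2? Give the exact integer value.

w1 = Gv₀ = ((-1)·0 + 7·0 + (-1)·1; (-5)·0 + 2·0 + 7·1; 6·0 + 4·0 + (-3)·1) = (-1, 7, -3)
w2 = Gw1 = ((-1)·(-1) + 7·7 + (-1)·(-3); (-5)·(-1) + 2·7 + 7·(-3); 6·(-1) + 4·7 + (-3)·(-3)) = (53, -2, 31)
The requested component of w2 is -2.

-2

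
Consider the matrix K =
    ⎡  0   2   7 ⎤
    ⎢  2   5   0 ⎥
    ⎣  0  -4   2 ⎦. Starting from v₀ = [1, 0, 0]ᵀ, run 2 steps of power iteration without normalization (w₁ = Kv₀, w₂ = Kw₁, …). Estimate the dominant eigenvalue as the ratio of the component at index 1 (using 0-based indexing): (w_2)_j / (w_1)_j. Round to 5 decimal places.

w1 = Kv₀ = (0, 2, 0)
w2 = Kw1 = (4, 10, -8)
Ratio at component: 10 / 2 = 5.00000

λ ≈ 5.00000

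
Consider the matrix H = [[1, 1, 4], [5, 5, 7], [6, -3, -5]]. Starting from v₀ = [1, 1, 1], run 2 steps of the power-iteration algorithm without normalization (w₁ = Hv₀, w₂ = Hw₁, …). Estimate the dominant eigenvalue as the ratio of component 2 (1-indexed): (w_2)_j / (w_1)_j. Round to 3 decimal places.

5.941

w1 = Hv₀ = (6, 17, -2)
w2 = Hw1 = (15, 101, -5)
Ratio at component: 101 / 17 = 5.941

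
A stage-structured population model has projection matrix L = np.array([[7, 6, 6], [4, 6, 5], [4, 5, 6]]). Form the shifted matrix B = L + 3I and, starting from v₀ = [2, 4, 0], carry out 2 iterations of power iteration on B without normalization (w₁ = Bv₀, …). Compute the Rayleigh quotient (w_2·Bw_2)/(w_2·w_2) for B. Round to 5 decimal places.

μ ≈ 19.21397

B = L + 3I has rows (10, 6, 6); (4, 9, 5); (4, 5, 9)
w1 = Bv₀ = (10·2 + 6·4 + 6·0; 4·2 + 9·4 + 5·0; 4·2 + 5·4 + 9·0) = (44, 44, 28)
w2 = Bw1 = (10·44 + 6·44 + 6·28; 4·44 + 9·44 + 5·28; 4·44 + 5·44 + 9·28) = (872, 712, 648)
Bw2 = (16880, 13136, 12880)
w2·Bw2 = 32418432; w2·w2 = 1687232; μ ≈ 32418432/1687232 = 19.21397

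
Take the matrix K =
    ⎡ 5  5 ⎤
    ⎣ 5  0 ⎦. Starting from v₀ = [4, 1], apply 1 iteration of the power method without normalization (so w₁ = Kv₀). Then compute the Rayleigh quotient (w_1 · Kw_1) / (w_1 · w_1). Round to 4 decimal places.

7.9268

w1 = Kv₀ = (5·4 + 5·1; 5·4 + 0·1) = (25, 20)
Kw1 = (225, 125)
w1·Kw1 = 25·225 + 20·125 = 8125; w1·w1 = 25·25 + 20·20 = 1025
λ ≈ 8125/1025 = 7.9268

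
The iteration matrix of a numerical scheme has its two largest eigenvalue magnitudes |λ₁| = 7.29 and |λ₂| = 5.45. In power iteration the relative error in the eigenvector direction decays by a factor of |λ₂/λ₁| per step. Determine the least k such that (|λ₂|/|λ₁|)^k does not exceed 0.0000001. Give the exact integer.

56

|λ₂/λ₁| = 5.45/7.29 = 0.74760
Need k ≥ ln(0.0000001) / ln(0.74760) = -16.1181 / -0.2909 ≈ 55.410
Smallest integer k satisfying the bound: 56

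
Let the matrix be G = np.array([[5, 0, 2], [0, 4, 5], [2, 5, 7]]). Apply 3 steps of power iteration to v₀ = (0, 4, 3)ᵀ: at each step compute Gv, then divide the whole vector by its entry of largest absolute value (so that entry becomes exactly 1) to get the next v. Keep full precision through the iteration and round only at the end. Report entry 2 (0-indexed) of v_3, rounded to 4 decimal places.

1.0000

Gv0 = (6.00000, 31.00000, 41.00000); divide by 41.00000 → v1 = (0.14634, 0.75610, 1.00000)
Gv1 = (2.73171, 8.02439, 11.07317); divide by 11.07317 → v2 = (0.24670, 0.72467, 1.00000)
Gv2 = (3.23348, 7.89868, 11.11674); divide by 11.11674 → v3 = (0.29087, 0.71052, 1.00000)
Requested entry of v3: 5047/5047 = 1.0000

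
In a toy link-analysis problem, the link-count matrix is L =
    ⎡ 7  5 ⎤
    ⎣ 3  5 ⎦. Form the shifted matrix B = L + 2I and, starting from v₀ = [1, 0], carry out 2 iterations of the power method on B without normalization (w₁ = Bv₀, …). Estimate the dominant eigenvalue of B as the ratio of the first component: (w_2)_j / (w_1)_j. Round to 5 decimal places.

10.66667

B = L + 2I has rows (9, 5); (3, 7)
w1 = Bv₀ = (9·1 + 5·0; 3·1 + 7·0) = (9, 3)
w2 = Bw1 = (9·9 + 5·3; 3·9 + 7·3) = (96, 48)
Ratio: 96/9 = 10.66667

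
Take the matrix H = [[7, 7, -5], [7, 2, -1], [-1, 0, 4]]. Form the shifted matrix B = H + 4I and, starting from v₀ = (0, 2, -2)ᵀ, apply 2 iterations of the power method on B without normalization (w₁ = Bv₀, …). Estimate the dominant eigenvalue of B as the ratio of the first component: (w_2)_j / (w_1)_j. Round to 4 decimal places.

μ ≈ 18.4167

B = H + 4I has rows (11, 7, -5); (7, 6, -1); (-1, 0, 8)
w1 = Bv₀ = (11·0 + 7·2 + (-5)·(-2); 7·0 + 6·2 + (-1)·(-2); (-1)·0 + 0·2 + 8·(-2)) = (24, 14, -16)
w2 = Bw1 = (11·24 + 7·14 + (-5)·(-16); 7·24 + 6·14 + (-1)·(-16); (-1)·24 + 0·14 + 8·(-16)) = (442, 268, -152)
Ratio: 442/24 = 18.4167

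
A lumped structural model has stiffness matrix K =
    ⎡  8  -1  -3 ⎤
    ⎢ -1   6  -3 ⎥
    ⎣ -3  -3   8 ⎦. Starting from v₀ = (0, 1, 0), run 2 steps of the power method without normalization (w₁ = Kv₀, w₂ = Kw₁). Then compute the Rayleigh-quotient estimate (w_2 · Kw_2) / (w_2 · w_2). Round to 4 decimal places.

9.5898

w1 = Kv₀ = (8·0 + (-1)·1 + (-3)·0; (-1)·0 + 6·1 + (-3)·0; (-3)·0 + (-3)·1 + 8·0) = (-1, 6, -3)
w2 = Kw1 = (8·(-1) + (-1)·6 + (-3)·(-3); (-1)·(-1) + 6·6 + (-3)·(-3); (-3)·(-1) + (-3)·6 + 8·(-3)) = (-5, 46, -39)
Kw2 = (31, 398, -435)
w2·Kw2 = (-5)·31 + 46·398 + (-39)·(-435) = 35118; w2·w2 = (-5)·(-5) + 46·46 + (-39)·(-39) = 3662
λ ≈ 35118/3662 = 9.5898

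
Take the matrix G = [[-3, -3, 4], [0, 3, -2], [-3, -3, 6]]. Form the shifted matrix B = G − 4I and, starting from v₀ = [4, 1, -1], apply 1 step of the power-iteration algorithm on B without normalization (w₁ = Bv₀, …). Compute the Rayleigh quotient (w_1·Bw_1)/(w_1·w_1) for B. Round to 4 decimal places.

B = G − 4I has rows (-7, -3, 4); (0, -1, -2); (-3, -3, 2)
w1 = Bv₀ = ((-7)·4 + (-3)·1 + 4·(-1); 0·4 + (-1)·1 + (-2)·(-1); (-3)·4 + (-3)·1 + 2·(-1)) = (-35, 1, -17)
Bw1 = (174, 33, 68)
w1·Bw1 = -7213; w1·w1 = 1515; μ ≈ -7213/1515 = -4.7611

μ ≈ -4.7611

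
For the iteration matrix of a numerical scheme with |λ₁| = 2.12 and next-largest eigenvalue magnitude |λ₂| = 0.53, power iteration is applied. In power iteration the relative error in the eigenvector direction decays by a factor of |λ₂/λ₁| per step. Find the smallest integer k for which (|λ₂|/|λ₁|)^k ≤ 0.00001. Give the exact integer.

9

|λ₂/λ₁| = 0.53/2.12 = 0.25000
Need k ≥ ln(0.00001) / ln(0.25000) = -11.5129 / -1.3863 ≈ 8.305
Smallest integer k satisfying the bound: 9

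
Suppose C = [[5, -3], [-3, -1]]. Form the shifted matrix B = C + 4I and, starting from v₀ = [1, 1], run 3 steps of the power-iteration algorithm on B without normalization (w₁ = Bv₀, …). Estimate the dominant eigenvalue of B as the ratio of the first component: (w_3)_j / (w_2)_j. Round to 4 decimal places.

B = C + 4I has rows (9, -3); (-3, 3)
w1 = Bv₀ = (6, 0)
w2 = Bw1 = (54, -18)
w3 = Bw2 = (540, -216)
Ratio: 540/54 = 10.0000

μ ≈ 10.0000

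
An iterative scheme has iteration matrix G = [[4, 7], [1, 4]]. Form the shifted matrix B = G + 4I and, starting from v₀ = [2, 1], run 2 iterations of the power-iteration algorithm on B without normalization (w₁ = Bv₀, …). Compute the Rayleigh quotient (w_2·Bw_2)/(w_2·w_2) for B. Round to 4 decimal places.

μ ≈ 10.7860

B = G + 4I has rows (8, 7); (1, 8)
w1 = Bv₀ = (23, 10)
w2 = Bw1 = (254, 103)
Bw2 = (2753, 1078)
w2·Bw2 = 810296; w2·w2 = 75125; μ ≈ 810296/75125 = 10.7860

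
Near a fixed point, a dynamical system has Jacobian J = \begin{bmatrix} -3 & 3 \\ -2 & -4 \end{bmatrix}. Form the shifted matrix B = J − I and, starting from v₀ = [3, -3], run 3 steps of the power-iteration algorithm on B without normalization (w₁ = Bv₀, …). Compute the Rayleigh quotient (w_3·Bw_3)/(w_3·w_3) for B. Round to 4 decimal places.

μ ≈ -3.7947

B = J − I has rows (-4, 3); (-2, -5)
w1 = Bv₀ = ((-4)·3 + 3·(-3); (-2)·3 + (-5)·(-3)) = (-21, 9)
w2 = Bw1 = ((-4)·(-21) + 3·9; (-2)·(-21) + (-5)·9) = (111, -3)
w3 = Bw2 = (-453, -207)
Bw3 = (1191, 1941)
w3·Bw3 = -941310; w3·w3 = 248058; μ ≈ -941310/248058 = -3.7947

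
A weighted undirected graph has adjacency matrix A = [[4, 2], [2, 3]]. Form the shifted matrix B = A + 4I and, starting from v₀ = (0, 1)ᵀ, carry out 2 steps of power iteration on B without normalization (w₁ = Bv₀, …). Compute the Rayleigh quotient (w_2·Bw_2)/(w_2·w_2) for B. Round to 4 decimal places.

μ ≈ 8.9574

B = A + 4I has rows (8, 2); (2, 7)
w1 = Bv₀ = (8·0 + 2·1; 2·0 + 7·1) = (2, 7)
w2 = Bw1 = (8·2 + 2·7; 2·2 + 7·7) = (30, 53)
Bw2 = (346, 431)
w2·Bw2 = 33223; w2·w2 = 3709; μ ≈ 33223/3709 = 8.9574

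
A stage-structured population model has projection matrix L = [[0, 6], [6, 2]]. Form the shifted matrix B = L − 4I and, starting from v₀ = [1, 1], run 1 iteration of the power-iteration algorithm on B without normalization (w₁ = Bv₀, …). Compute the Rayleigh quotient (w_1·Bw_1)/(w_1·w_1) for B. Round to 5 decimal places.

2.40000

B = L − 4I has rows (-4, 6); (6, -2)
w1 = Bv₀ = (2, 4)
Bw1 = (16, 4)
w1·Bw1 = 48; w1·w1 = 20; μ ≈ 48/20 = 2.40000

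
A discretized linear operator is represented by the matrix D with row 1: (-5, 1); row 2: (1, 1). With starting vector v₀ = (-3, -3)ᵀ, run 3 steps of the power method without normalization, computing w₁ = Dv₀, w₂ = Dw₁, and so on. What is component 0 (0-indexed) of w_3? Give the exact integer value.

w1 = Dv₀ = ((-5)·(-3) + 1·(-3); 1·(-3) + 1·(-3)) = (12, -6)
w2 = Dw1 = ((-5)·12 + 1·(-6); 1·12 + 1·(-6)) = (-66, 6)
w3 = Dw2 = (336, -60)
The requested component of w3 is 336.

336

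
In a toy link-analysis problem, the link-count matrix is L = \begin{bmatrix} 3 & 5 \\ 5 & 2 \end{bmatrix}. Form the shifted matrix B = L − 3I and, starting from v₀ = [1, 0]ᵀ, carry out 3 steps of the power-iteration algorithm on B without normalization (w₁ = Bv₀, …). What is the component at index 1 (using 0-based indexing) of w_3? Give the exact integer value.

130

B = L − 3I has rows (0, 5); (5, -1)
w1 = Bv₀ = (0·1 + 5·0; 5·1 + (-1)·0) = (0, 5)
w2 = Bw1 = (0·0 + 5·5; 5·0 + (-1)·5) = (25, -5)
w3 = Bw2 = (-25, 130)
Requested component of w3: 130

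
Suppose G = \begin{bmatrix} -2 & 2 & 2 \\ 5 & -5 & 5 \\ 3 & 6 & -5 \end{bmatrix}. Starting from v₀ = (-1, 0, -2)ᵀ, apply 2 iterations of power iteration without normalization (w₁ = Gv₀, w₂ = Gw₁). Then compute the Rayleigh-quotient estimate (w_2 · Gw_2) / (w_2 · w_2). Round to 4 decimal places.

λ ≈ -10.2814

w1 = Gv₀ = ((-2)·(-1) + 2·0 + 2·(-2); 5·(-1) + (-5)·0 + 5·(-2); 3·(-1) + 6·0 + (-5)·(-2)) = (-2, -15, 7)
w2 = Gw1 = ((-2)·(-2) + 2·(-15) + 2·7; 5·(-2) + (-5)·(-15) + 5·7; 3·(-2) + 6·(-15) + (-5)·7) = (-12, 100, -131)
Gw2 = (-38, -1215, 1219)
w2·Gw2 = (-12)·(-38) + 100·(-1215) + (-131)·1219 = -280733; w2·w2 = (-12)·(-12) + 100·100 + (-131)·(-131) = 27305
λ ≈ -280733/27305 = -10.2814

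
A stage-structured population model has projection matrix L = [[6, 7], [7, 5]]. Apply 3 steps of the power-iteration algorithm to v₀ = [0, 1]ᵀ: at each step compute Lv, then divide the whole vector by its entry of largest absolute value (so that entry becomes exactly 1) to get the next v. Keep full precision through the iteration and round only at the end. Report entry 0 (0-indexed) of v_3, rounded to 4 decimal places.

Lv0 = (7.00000, 5.00000); divide by 7.00000 → v1 = (1.00000, 0.71429)
Lv1 = (11.00000, 10.57143); divide by 11.00000 → v2 = (1.00000, 0.96104)
Lv2 = (12.72727, 11.80519); divide by 12.72727 → v3 = (1.00000, 0.92755)
Requested entry of v3: 980/980 = 1.0000

1.0000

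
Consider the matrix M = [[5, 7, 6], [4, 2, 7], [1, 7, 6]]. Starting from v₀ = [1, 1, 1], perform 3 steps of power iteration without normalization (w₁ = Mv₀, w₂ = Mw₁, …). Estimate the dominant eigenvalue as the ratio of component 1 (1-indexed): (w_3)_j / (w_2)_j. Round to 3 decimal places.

w1 = Mv₀ = (5·1 + 7·1 + 6·1; 4·1 + 2·1 + 7·1; 1·1 + 7·1 + 6·1) = (18, 13, 14)
w2 = Mw1 = (5·18 + 7·13 + 6·14; 4·18 + 2·13 + 7·14; 1·18 + 7·13 + 6·14) = (265, 196, 193)
w3 = Mw2 = (3855, 2803, 2795)
Ratio at component: 3855 / 265 = 14.547

14.547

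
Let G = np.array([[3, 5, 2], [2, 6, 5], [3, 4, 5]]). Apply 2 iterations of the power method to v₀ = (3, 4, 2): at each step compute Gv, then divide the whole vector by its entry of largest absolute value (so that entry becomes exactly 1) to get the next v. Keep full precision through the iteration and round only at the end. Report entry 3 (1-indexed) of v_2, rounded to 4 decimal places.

0.9023

Gv0 = (33.00000, 40.00000, 35.00000); divide by 40.00000 → v1 = (0.82500, 1.00000, 0.87500)
Gv1 = (9.22500, 12.02500, 10.85000); divide by 12.02500 → v2 = (0.76715, 1.00000, 0.90229)
Requested entry of v2: 434/481 = 0.9023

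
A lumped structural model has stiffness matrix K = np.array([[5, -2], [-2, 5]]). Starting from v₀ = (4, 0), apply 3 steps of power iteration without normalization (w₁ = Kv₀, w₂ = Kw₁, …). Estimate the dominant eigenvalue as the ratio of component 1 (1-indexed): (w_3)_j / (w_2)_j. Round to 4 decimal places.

6.3793

w1 = Kv₀ = (5·4 + (-2)·0; (-2)·4 + 5·0) = (20, -8)
w2 = Kw1 = (5·20 + (-2)·(-8); (-2)·20 + 5·(-8)) = (116, -80)
w3 = Kw2 = (740, -632)
Ratio at component: 740 / 116 = 6.3793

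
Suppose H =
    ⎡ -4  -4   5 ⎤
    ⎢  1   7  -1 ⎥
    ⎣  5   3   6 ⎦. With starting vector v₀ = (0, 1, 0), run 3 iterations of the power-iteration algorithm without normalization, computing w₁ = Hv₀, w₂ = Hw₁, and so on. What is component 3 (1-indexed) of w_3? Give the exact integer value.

w1 = Hv₀ = (-4, 7, 3)
w2 = Hw1 = (3, 42, 19)
w3 = Hw2 = (-85, 278, 255)
The requested component of w3 is 255.

255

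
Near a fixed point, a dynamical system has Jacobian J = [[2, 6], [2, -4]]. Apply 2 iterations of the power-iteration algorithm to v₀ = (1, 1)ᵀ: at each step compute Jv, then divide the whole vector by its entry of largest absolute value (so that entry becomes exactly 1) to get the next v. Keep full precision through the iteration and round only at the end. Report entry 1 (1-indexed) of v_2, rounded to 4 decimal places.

0.1667

Jv0 = (8.00000, -2.00000); divide by 8.00000 → v1 = (1.00000, -0.25000)
Jv1 = (0.50000, 3.00000); divide by 3.00000 → v2 = (0.16667, 1.00000)
Requested entry of v2: 4/24 = 0.1667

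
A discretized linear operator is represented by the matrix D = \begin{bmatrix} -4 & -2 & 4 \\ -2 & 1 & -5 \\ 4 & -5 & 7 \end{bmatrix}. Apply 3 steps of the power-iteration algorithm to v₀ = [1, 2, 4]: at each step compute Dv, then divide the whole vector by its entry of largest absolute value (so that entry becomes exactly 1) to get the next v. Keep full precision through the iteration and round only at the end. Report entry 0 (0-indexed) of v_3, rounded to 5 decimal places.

0.33761

Dv0 = (8.000000, -20.000000, 22.000000); divide by 22.000000 → v1 = (0.363636, -0.909091, 1.000000)
Dv1 = (4.363636, -6.636364, 13.000000); divide by 13.000000 → v2 = (0.335664, -0.510490, 1.000000)
Dv2 = (3.678322, -6.181818, 10.895105); divide by 10.895105 → v3 = (0.337612, -0.567394, 1.000000)
Requested entry of v3: 1052/3116 = 0.33761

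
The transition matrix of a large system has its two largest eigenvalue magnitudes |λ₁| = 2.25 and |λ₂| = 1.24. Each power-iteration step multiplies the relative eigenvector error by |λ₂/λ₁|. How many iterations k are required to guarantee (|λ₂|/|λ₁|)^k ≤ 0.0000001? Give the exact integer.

28

|λ₂/λ₁| = 1.24/2.25 = 0.55111
Need k ≥ ln(0.0000001) / ln(0.55111) = -16.1181 / -0.5958 ≈ 27.052
Smallest integer k satisfying the bound: 28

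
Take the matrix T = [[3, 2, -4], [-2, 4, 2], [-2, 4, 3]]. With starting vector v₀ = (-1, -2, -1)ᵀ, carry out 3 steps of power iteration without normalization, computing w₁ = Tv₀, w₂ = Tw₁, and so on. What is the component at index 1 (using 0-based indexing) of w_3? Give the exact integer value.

-304

w1 = Tv₀ = (3·(-1) + 2·(-2) + (-4)·(-1); (-2)·(-1) + 4·(-2) + 2·(-1); (-2)·(-1) + 4·(-2) + 3·(-1)) = (-3, -8, -9)
w2 = Tw1 = (3·(-3) + 2·(-8) + (-4)·(-9); (-2)·(-3) + 4·(-8) + 2·(-9); (-2)·(-3) + 4·(-8) + 3·(-9)) = (11, -44, -53)
w3 = Tw2 = (157, -304, -357)
The requested component of w3 is -304.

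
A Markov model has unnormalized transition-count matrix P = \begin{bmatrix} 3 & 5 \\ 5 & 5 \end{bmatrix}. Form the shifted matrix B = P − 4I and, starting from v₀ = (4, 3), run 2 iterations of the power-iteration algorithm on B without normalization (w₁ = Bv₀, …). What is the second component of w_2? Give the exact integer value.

78

B = P − 4I has rows (-1, 5); (5, 1)
w1 = Bv₀ = (11, 23)
w2 = Bw1 = (104, 78)
Requested component of w2: 78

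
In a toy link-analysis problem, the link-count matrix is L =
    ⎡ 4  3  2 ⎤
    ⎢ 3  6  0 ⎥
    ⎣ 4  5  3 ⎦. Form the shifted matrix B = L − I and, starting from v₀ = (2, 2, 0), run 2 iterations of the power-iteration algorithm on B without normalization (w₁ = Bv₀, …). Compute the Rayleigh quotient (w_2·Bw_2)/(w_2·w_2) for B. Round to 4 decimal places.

B = L − I has rows (3, 3, 2); (3, 5, 0); (4, 5, 2)
w1 = Bv₀ = (3·2 + 3·2 + 2·0; 3·2 + 5·2 + 0·0; 4·2 + 5·2 + 2·0) = (12, 16, 18)
w2 = Bw1 = (3·12 + 3·16 + 2·18; 3·12 + 5·16 + 0·18; 4·12 + 5·16 + 2·18) = (120, 116, 164)
Bw2 = (1036, 940, 1388)
w2·Bw2 = 460992; w2·w2 = 54752; μ ≈ 460992/54752 = 8.4196

μ ≈ 8.4196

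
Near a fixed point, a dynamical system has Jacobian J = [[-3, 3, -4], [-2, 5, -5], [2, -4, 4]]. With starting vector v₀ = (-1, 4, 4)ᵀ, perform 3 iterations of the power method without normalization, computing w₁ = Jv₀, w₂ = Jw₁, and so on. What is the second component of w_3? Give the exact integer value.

w1 = Jv₀ = ((-3)·(-1) + 3·4 + (-4)·4; (-2)·(-1) + 5·4 + (-5)·4; 2·(-1) + (-4)·4 + 4·4) = (-1, 2, -2)
w2 = Jw1 = ((-3)·(-1) + 3·2 + (-4)·(-2); (-2)·(-1) + 5·2 + (-5)·(-2); 2·(-1) + (-4)·2 + 4·(-2)) = (17, 22, -18)
w3 = Jw2 = (87, 166, -126)
The requested component of w3 is 166.

166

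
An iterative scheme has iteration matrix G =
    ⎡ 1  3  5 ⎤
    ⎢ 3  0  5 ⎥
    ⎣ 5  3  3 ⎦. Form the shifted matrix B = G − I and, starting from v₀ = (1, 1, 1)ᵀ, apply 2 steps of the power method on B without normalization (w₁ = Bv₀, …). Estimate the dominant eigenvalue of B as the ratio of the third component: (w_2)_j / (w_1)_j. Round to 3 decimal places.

B = G − I has rows (0, 3, 5); (3, -1, 5); (5, 3, 2)
w1 = Bv₀ = (0·1 + 3·1 + 5·1; 3·1 + (-1)·1 + 5·1; 5·1 + 3·1 + 2·1) = (8, 7, 10)
w2 = Bw1 = (0·8 + 3·7 + 5·10; 3·8 + (-1)·7 + 5·10; 5·8 + 3·7 + 2·10) = (71, 67, 81)
Ratio: 81/10 = 8.100

8.100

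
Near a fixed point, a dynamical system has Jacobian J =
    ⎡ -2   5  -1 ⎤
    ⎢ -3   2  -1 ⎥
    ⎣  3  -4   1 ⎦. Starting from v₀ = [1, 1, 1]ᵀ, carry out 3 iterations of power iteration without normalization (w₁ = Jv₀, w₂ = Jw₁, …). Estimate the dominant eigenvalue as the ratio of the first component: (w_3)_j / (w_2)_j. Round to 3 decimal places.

w1 = Jv₀ = ((-2)·1 + 5·1 + (-1)·1; (-3)·1 + 2·1 + (-1)·1; 3·1 + (-4)·1 + 1·1) = (2, -2, 0)
w2 = Jw1 = ((-2)·2 + 5·(-2) + (-1)·0; (-3)·2 + 2·(-2) + (-1)·0; 3·2 + (-4)·(-2) + 1·0) = (-14, -10, 14)
w3 = Jw2 = (-36, 8, 12)
Ratio at component: -36 / -14 = 2.571

2.571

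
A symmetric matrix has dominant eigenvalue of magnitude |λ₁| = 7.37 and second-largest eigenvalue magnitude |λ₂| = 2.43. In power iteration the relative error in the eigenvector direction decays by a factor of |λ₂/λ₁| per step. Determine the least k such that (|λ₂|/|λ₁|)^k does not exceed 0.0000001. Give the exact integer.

|λ₂/λ₁| = 2.43/7.37 = 0.32972
Need k ≥ ln(0.0000001) / ln(0.32972) = -16.1181 / -1.1095 ≈ 14.527
Smallest integer k satisfying the bound: 15

15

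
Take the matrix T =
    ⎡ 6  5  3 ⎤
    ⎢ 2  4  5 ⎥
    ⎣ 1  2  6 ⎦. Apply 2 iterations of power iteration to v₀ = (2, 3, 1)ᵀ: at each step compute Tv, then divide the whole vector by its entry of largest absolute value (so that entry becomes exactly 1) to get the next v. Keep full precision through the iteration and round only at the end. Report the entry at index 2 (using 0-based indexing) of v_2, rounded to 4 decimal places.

Tv0 = (30.00000, 21.00000, 14.00000); divide by 30.00000 → v1 = (1.00000, 0.70000, 0.46667)
Tv1 = (10.90000, 7.13333, 5.20000); divide by 10.90000 → v2 = (1.00000, 0.65443, 0.47706)
Requested entry of v2: 156/327 = 0.4771

0.4771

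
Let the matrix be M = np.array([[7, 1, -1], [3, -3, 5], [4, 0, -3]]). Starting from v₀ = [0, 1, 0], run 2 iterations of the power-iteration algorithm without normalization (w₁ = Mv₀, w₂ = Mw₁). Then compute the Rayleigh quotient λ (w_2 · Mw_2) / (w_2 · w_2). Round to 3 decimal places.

w1 = Mv₀ = (1, -3, 0)
w2 = Mw1 = (4, 12, 4)
Mw2 = (36, -4, 4)
w2·Mw2 = 4·36 + 12·(-4) + 4·4 = 112; w2·w2 = 4·4 + 12·12 + 4·4 = 176
λ ≈ 112/176 = 0.636

0.636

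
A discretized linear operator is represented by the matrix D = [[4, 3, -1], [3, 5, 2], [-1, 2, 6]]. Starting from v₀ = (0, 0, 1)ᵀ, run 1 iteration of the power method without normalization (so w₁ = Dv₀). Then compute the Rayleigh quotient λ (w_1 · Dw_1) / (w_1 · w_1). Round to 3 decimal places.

w1 = Dv₀ = (-1, 2, 6)
Dw1 = (-4, 19, 41)
w1·Dw1 = (-1)·(-4) + 2·19 + 6·41 = 288; w1·w1 = (-1)·(-1) + 2·2 + 6·6 = 41
λ ≈ 288/41 = 7.024

λ ≈ 7.024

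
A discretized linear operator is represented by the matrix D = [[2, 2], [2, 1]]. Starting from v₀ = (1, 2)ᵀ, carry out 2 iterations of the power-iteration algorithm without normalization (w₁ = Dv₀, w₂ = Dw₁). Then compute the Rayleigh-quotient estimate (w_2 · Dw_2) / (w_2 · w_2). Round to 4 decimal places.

3.5610

w1 = Dv₀ = (2·1 + 2·2; 2·1 + 1·2) = (6, 4)
w2 = Dw1 = (2·6 + 2·4; 2·6 + 1·4) = (20, 16)
Dw2 = (72, 56)
w2·Dw2 = 20·72 + 16·56 = 2336; w2·w2 = 20·20 + 16·16 = 656
λ ≈ 2336/656 = 3.5610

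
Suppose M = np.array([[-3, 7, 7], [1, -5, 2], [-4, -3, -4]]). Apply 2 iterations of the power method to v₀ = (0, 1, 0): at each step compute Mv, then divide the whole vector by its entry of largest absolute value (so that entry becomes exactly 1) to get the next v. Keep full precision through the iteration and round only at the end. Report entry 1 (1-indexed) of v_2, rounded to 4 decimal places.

1.0000

Mv0 = (7.00000, -5.00000, -3.00000); divide by 7.00000 → v1 = (1.00000, -0.71429, -0.42857)
Mv1 = (-11.00000, 3.71429, -0.14286); divide by -11.00000 → v2 = (1.00000, -0.33766, 0.01299)
Requested entry of v2: -77/-77 = 1.0000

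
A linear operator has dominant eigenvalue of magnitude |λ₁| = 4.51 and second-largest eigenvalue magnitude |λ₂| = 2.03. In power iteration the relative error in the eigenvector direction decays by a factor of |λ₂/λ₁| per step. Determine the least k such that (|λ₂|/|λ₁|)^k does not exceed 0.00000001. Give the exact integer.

24

|λ₂/λ₁| = 2.03/4.51 = 0.45011
Need k ≥ ln(0.00000001) / ln(0.45011) = -18.4207 / -0.7983 ≈ 23.076
Smallest integer k satisfying the bound: 24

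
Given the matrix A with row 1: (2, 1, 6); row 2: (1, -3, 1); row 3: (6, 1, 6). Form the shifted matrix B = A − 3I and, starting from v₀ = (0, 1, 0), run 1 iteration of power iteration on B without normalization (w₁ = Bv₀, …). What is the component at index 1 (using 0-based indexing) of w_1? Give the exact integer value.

-6

B = A − 3I has rows (-1, 1, 6); (1, -6, 1); (6, 1, 3)
w1 = Bv₀ = ((-1)·0 + 1·1 + 6·0; 1·0 + (-6)·1 + 1·0; 6·0 + 1·1 + 3·0) = (1, -6, 1)
Requested component of w1: -6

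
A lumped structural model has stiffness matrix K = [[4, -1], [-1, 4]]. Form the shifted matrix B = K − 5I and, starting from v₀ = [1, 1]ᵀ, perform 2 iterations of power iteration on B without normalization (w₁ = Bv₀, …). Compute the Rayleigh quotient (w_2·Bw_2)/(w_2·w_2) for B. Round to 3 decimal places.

μ ≈ -2.000

B = K − 5I has rows (-1, -1); (-1, -1)
w1 = Bv₀ = ((-1)·1 + (-1)·1; (-1)·1 + (-1)·1) = (-2, -2)
w2 = Bw1 = ((-1)·(-2) + (-1)·(-2); (-1)·(-2) + (-1)·(-2)) = (4, 4)
Bw2 = (-8, -8)
w2·Bw2 = -64; w2·w2 = 32; μ ≈ -64/32 = -2.000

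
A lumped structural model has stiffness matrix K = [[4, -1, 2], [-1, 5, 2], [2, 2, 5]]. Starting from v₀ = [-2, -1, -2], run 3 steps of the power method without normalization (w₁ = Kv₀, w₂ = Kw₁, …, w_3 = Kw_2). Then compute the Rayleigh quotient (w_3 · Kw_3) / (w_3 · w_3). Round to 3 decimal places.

λ ≈ 7.172

w1 = Kv₀ = (4·(-2) + (-1)·(-1) + 2·(-2); (-1)·(-2) + 5·(-1) + 2·(-2); 2·(-2) + 2·(-1) + 5·(-2)) = (-11, -7, -16)
w2 = Kw1 = (4·(-11) + (-1)·(-7) + 2·(-16); (-1)·(-11) + 5·(-7) + 2·(-16); 2·(-11) + 2·(-7) + 5·(-16)) = (-69, -56, -116)
w3 = Kw2 = (-452, -443, -830)
Kw3 = (-3025, -3423, -5940)
w3·Kw3 = (-452)·(-3025) + (-443)·(-3423) + (-830)·(-5940) = 7813889; w3·w3 = (-452)·(-452) + (-443)·(-443) + (-830)·(-830) = 1089453
λ ≈ 7813889/1089453 = 7.172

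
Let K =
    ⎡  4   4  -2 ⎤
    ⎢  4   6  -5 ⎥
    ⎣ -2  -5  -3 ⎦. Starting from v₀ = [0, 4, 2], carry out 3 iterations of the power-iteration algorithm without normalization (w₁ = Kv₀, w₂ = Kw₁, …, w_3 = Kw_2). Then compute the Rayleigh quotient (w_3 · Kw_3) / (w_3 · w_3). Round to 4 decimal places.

λ ≈ 10.6845

w1 = Kv₀ = (12, 14, -26)
w2 = Kw1 = (156, 262, -16)
w3 = Kw2 = (1704, 2276, -1574)
Kw3 = (19068, 28342, -10066)
w3·Kw3 = 1704·19068 + 2276·28342 + (-1574)·(-10066) = 112842148; w3·w3 = 1704·1704 + 2276·2276 + (-1574)·(-1574) = 10561268
λ ≈ 112842148/10561268 = 10.6845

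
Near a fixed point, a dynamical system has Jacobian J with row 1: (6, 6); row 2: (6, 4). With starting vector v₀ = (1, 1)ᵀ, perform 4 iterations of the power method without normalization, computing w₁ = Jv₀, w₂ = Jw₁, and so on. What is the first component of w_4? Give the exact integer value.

w1 = Jv₀ = (6·1 + 6·1; 6·1 + 4·1) = (12, 10)
w2 = Jw1 = (6·12 + 6·10; 6·12 + 4·10) = (132, 112)
w3 = Jw2 = (1464, 1240)
w4 = Jw3 = (16224, 13744)
The requested component of w4 is 16224.

16224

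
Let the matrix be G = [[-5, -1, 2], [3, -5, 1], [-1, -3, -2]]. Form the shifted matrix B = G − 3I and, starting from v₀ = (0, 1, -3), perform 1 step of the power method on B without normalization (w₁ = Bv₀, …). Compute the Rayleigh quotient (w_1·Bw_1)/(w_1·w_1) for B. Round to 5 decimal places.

B = G − 3I has rows (-8, -1, 2); (3, -8, 1); (-1, -3, -5)
w1 = Bv₀ = ((-8)·0 + (-1)·1 + 2·(-3); 3·0 + (-8)·1 + 1·(-3); (-1)·0 + (-3)·1 + (-5)·(-3)) = (-7, -11, 12)
Bw1 = (91, 79, -20)
w1·Bw1 = -1746; w1·w1 = 314; μ ≈ -1746/314 = -5.56051

μ ≈ -5.56051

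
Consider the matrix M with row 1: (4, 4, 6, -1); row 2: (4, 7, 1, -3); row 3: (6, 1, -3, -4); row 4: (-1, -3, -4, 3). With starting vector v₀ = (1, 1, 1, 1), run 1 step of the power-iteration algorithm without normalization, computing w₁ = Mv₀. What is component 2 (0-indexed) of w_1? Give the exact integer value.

w1 = Mv₀ = (4·1 + 4·1 + 6·1 + (-1)·1; 4·1 + 7·1 + 1·1 + (-3)·1; 6·1 + 1·1 + (-3)·1 + (-4)·1; (-1)·1 + (-3)·1 + (-4)·1 + 3·1) = (13, 9, 0, -5)
The requested component of w1 is 0.

0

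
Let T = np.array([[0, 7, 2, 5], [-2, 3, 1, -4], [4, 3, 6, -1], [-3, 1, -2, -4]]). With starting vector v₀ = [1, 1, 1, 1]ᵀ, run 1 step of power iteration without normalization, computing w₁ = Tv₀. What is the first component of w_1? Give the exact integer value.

14

w1 = Tv₀ = (0·1 + 7·1 + 2·1 + 5·1; (-2)·1 + 3·1 + 1·1 + (-4)·1; 4·1 + 3·1 + 6·1 + (-1)·1; (-3)·1 + 1·1 + (-2)·1 + (-4)·1) = (14, -2, 12, -8)
The requested component of w1 is 14.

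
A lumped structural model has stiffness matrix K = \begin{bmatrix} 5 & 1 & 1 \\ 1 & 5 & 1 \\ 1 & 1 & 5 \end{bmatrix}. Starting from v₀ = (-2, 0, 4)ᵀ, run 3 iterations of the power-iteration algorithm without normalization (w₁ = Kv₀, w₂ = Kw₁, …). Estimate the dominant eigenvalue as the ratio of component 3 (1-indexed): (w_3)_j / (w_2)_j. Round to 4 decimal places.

w1 = Kv₀ = (-6, 2, 18)
w2 = Kw1 = (-10, 22, 86)
w3 = Kw2 = (58, 186, 442)
Ratio at component: 442 / 86 = 5.1395

5.1395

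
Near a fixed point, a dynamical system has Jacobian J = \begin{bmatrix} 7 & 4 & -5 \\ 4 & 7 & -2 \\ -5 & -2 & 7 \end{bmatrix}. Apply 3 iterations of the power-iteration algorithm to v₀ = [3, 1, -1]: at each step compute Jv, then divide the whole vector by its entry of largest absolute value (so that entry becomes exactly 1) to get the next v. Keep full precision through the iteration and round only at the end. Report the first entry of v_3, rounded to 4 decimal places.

Jv0 = (30.00000, 21.00000, -24.00000); divide by 30.00000 → v1 = (1.00000, 0.70000, -0.80000)
Jv1 = (13.80000, 10.50000, -12.00000); divide by 13.80000 → v2 = (1.00000, 0.76087, -0.86957)
Jv2 = (14.39130, 11.06522, -12.60870); divide by 14.39130 → v3 = (1.00000, 0.76888, -0.87613)
Requested entry of v3: 5958/5958 = 1.0000

1.0000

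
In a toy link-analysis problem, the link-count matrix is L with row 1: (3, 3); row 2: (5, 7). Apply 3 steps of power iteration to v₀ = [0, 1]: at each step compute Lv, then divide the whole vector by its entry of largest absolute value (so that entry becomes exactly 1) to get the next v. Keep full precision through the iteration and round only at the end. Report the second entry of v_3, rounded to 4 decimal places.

1.0000

Lv0 = (3.00000, 7.00000); divide by 7.00000 → v1 = (0.42857, 1.00000)
Lv1 = (4.28571, 9.14286); divide by 9.14286 → v2 = (0.46875, 1.00000)
Lv2 = (4.40625, 9.34375); divide by 9.34375 → v3 = (0.47157, 1.00000)
Requested entry of v3: 598/598 = 1.0000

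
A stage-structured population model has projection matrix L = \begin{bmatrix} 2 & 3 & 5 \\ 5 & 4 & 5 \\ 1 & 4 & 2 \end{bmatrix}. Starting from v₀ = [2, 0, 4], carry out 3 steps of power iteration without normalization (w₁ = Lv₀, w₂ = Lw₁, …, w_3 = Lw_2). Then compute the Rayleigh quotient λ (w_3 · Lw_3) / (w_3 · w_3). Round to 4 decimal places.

w1 = Lv₀ = (2·2 + 3·0 + 5·4; 5·2 + 4·0 + 5·4; 1·2 + 4·0 + 2·4) = (24, 30, 10)
w2 = Lw1 = (2·24 + 3·30 + 5·10; 5·24 + 4·30 + 5·10; 1·24 + 4·30 + 2·10) = (188, 290, 164)
w3 = Lw2 = (2066, 2920, 1676)
Lw3 = (21272, 30390, 17098)
w3·Lw3 = 2066·21272 + 2920·30390 + 1676·17098 = 161343000; w3·w3 = 2066·2066 + 2920·2920 + 1676·1676 = 15603732
λ ≈ 161343000/15603732 = 10.3400

10.3400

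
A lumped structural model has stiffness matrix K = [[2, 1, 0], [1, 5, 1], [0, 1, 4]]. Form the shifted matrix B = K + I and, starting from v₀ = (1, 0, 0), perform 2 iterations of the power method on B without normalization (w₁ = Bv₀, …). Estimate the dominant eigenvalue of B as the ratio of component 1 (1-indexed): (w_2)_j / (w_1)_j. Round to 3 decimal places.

B = K + I has rows (3, 1, 0); (1, 6, 1); (0, 1, 5)
w1 = Bv₀ = (3·1 + 1·0 + 0·0; 1·1 + 6·0 + 1·0; 0·1 + 1·0 + 5·0) = (3, 1, 0)
w2 = Bw1 = (3·3 + 1·1 + 0·0; 1·3 + 6·1 + 1·0; 0·3 + 1·1 + 5·0) = (10, 9, 1)
Ratio: 10/3 = 3.333

3.333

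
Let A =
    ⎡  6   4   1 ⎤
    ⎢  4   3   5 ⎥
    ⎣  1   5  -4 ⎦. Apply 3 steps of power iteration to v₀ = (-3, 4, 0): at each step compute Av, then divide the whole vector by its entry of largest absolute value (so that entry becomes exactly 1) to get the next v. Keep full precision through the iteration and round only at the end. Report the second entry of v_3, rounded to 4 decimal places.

Av0 = (-2.00000, 0.00000, 17.00000); divide by 17.00000 → v1 = (-0.11765, 0.00000, 1.00000)
Av1 = (0.29412, 4.52941, -4.11765); divide by 4.52941 → v2 = (0.06494, 1.00000, -0.90909)
Av2 = (3.48052, -1.28571, 8.70130); divide by 8.70130 → v3 = (0.40000, -0.14776, 1.00000)
Requested entry of v3: -99/670 = -0.1478

-0.1478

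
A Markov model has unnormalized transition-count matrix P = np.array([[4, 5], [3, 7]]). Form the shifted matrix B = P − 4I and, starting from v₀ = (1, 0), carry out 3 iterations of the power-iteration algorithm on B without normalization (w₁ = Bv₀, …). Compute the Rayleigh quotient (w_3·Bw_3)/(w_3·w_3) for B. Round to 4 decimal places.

B = P − 4I has rows (0, 5); (3, 3)
w1 = Bv₀ = (0, 3)
w2 = Bw1 = (15, 9)
w3 = Bw2 = (45, 72)
Bw3 = (360, 351)
w3·Bw3 = 41472; w3·w3 = 7209; μ ≈ 41472/7209 = 5.7528

5.7528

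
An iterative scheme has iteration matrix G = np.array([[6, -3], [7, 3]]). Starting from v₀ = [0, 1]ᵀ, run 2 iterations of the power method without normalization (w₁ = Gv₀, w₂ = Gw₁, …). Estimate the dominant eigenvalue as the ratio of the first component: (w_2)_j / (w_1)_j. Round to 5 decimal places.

w1 = Gv₀ = (6·0 + (-3)·1; 7·0 + 3·1) = (-3, 3)
w2 = Gw1 = (6·(-3) + (-3)·3; 7·(-3) + 3·3) = (-27, -12)
Ratio at component: -27 / -3 = 9.00000

λ ≈ 9.00000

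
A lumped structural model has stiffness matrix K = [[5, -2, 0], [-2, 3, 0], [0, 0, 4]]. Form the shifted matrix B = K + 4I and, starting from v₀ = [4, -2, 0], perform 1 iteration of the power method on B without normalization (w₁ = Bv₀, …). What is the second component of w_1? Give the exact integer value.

B = K + 4I has rows (9, -2, 0); (-2, 7, 0); (0, 0, 8)
w1 = Bv₀ = (40, -22, 0)
Requested component of w1: -22

-22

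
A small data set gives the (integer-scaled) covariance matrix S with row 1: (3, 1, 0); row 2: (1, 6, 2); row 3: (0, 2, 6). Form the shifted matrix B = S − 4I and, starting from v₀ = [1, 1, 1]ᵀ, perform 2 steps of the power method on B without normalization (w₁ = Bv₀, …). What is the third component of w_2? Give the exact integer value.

18

B = S − 4I has rows (-1, 1, 0); (1, 2, 2); (0, 2, 2)
w1 = Bv₀ = (0, 5, 4)
w2 = Bw1 = (5, 18, 18)
Requested component of w2: 18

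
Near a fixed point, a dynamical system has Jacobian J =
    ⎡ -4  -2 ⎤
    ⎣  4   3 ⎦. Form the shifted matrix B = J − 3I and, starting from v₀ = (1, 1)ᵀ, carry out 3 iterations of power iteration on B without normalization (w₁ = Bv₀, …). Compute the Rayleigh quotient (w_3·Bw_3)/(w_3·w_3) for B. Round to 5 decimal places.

μ ≈ -5.62621

B = J − 3I has rows (-7, -2); (4, 0)
w1 = Bv₀ = ((-7)·1 + (-2)·1; 4·1 + 0·1) = (-9, 4)
w2 = Bw1 = ((-7)·(-9) + (-2)·4; 4·(-9) + 0·4) = (55, -36)
w3 = Bw2 = (-313, 220)
Bw3 = (1751, -1252)
w3·Bw3 = -823503; w3·w3 = 146369; μ ≈ -823503/146369 = -5.62621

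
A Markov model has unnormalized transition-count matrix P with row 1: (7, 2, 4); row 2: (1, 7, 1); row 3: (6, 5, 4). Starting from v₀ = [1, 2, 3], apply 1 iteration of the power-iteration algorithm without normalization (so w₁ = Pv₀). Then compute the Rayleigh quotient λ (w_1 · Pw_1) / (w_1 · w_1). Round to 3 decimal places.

λ ≈ 12.103

w1 = Pv₀ = (23, 18, 28)
Pw1 = (309, 177, 340)
w1·Pw1 = 23·309 + 18·177 + 28·340 = 19813; w1·w1 = 23·23 + 18·18 + 28·28 = 1637
λ ≈ 19813/1637 = 12.103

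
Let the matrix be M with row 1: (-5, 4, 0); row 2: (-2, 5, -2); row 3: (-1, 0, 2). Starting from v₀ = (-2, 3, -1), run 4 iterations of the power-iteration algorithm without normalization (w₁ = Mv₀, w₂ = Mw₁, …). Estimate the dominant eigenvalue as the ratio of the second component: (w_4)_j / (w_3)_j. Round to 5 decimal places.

w1 = Mv₀ = ((-5)·(-2) + 4·3 + 0·(-1); (-2)·(-2) + 5·3 + (-2)·(-1); (-1)·(-2) + 0·3 + 2·(-1)) = (22, 21, 0)
w2 = Mw1 = ((-5)·22 + 4·21 + 0·0; (-2)·22 + 5·21 + (-2)·0; (-1)·22 + 0·21 + 2·0) = (-26, 61, -22)
w3 = Mw2 = (374, 401, -18)
w4 = Mw3 = (-266, 1293, -410)
Ratio at component: 1293 / 401 = 3.22444

λ ≈ 3.22444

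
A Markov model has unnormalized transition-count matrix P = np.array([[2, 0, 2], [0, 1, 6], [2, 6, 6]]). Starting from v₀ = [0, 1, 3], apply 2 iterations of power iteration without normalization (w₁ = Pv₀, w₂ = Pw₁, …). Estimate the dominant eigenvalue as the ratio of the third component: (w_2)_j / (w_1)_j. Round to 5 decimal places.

w1 = Pv₀ = (2·0 + 0·1 + 2·3; 0·0 + 1·1 + 6·3; 2·0 + 6·1 + 6·3) = (6, 19, 24)
w2 = Pw1 = (2·6 + 0·19 + 2·24; 0·6 + 1·19 + 6·24; 2·6 + 6·19 + 6·24) = (60, 163, 270)
Ratio at component: 270 / 24 = 11.25000

11.25000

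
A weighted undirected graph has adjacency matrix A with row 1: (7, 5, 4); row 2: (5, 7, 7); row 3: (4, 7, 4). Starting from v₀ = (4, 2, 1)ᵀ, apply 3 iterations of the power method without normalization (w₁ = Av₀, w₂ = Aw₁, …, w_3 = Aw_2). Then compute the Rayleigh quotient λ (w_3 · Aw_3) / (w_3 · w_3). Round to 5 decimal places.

16.82972

w1 = Av₀ = (7·4 + 5·2 + 4·1; 5·4 + 7·2 + 7·1; 4·4 + 7·2 + 4·1) = (42, 41, 34)
w2 = Aw1 = (7·42 + 5·41 + 4·34; 5·42 + 7·41 + 7·34; 4·42 + 7·41 + 4·34) = (635, 735, 591)
w3 = Aw2 = (10484, 12457, 10049)
Aw3 = (175869, 209962, 169331)
w3·Aw3 = 10484·175869 + 12457·209962 + 10049·169331 = 6160914449; w3·w3 = 10484·10484 + 12457·12457 + 10049·10049 = 366073506
λ ≈ 6160914449/366073506 = 16.82972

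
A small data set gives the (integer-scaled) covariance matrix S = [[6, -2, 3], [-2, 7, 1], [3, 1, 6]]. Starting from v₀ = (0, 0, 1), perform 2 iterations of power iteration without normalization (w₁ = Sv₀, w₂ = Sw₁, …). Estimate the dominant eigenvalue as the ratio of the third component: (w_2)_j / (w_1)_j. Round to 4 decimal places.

w1 = Sv₀ = (3, 1, 6)
w2 = Sw1 = (34, 7, 46)
Ratio at component: 46 / 6 = 7.6667

7.6667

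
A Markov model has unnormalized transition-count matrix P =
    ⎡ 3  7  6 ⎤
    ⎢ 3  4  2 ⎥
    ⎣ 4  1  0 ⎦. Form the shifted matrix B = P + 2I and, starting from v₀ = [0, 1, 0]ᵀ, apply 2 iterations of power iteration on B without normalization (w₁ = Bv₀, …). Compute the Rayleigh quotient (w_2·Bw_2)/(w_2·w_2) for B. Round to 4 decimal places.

12.2703

B = P + 2I has rows (5, 7, 6); (3, 6, 2); (4, 1, 2)
w1 = Bv₀ = (7, 6, 1)
w2 = Bw1 = (83, 59, 36)
Bw2 = (1044, 675, 463)
w2·Bw2 = 143145; w2·w2 = 11666; μ ≈ 143145/11666 = 12.2703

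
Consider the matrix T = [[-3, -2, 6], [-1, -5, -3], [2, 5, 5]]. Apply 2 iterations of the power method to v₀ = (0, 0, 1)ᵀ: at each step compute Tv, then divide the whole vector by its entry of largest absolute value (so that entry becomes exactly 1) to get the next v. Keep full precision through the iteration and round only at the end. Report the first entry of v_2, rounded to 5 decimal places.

0.81818

Tv0 = (6.000000, -3.000000, 5.000000); divide by 6.000000 → v1 = (1.000000, -0.500000, 0.833333)
Tv1 = (3.000000, -1.000000, 3.666667); divide by 3.666667 → v2 = (0.818182, -0.272727, 1.000000)
Requested entry of v2: 18/22 = 0.81818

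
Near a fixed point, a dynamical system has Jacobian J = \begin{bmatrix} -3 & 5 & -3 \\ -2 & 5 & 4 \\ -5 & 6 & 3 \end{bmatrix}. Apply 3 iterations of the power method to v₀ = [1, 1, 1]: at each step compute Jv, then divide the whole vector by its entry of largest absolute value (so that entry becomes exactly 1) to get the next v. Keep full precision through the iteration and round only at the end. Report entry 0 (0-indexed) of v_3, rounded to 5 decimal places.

0.02227

Jv0 = (-1.000000, 7.000000, 4.000000); divide by 7.000000 → v1 = (-0.142857, 1.000000, 0.571429)
Jv1 = (3.714286, 7.571429, 8.428571); divide by 8.428571 → v2 = (0.440678, 0.898305, 1.000000)
Jv2 = (0.169492, 7.610169, 6.186441); divide by 7.610169 → v3 = (0.022272, 1.000000, 0.812918)
Requested entry of v3: 10/449 = 0.02227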